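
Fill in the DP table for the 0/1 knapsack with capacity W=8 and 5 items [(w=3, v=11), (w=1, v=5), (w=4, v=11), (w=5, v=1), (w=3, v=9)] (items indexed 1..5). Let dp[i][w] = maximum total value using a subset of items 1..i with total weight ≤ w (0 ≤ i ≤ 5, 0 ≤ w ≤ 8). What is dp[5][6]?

i\w   0   1   2   3   4   5   6   7   8
  0   0   0   0   0   0   0   0   0   0
  1   0   0   0  11  11  11  11  11  11
  2   0   5   5  11  16  16  16  16  16
  3   0   5   5  11  16  16  16  22  27
  4   0   5   5  11  16  16  16  22  27
  5   0   5   5  11  16  16  20  25  27

20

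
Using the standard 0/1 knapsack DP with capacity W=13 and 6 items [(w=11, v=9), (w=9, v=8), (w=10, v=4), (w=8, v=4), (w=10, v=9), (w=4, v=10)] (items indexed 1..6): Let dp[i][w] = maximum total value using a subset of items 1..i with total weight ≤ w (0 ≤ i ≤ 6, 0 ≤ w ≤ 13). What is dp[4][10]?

i\w   0   1   2   3   4   5   6   7   8   9  10  11  12  13
  0   0   0   0   0   0   0   0   0   0   0   0   0   0   0
  1   0   0   0   0   0   0   0   0   0   0   0   9   9   9
  2   0   0   0   0   0   0   0   0   0   8   8   9   9   9
  3   0   0   0   0   0   0   0   0   0   8   8   9   9   9
  4   0   0   0   0   0   0   0   0   4   8   8   9   9   9
  5   0   0   0   0   0   0   0   0   4   8   9   9   9   9
  6   0   0   0   0  10  10  10  10  10  10  10  10  14  18

8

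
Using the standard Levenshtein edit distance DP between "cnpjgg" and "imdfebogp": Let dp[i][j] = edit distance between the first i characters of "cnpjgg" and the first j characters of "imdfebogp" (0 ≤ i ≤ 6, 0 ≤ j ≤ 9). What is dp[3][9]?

   ''  i  m  d  f  e  b  o  g  p
''  0  1  2  3  4  5  6  7  8  9
 c  1  1  2  3  4  5  6  7  8  9
 n  2  2  2  3  4  5  6  7  8  9
 p  3  3  3  3  4  5  6  7  8  8
 j  4  4  4  4  4  5  6  7  8  9
 g  5  5  5  5  5  5  6  7  7  8
 g  6  6  6  6  6  6  6  7  7  8

8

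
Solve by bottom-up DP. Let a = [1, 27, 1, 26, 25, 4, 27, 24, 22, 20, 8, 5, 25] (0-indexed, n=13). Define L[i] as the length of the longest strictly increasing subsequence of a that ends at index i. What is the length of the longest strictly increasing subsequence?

   i    0    1    2    3    4    5    6    7    8    9   10   11   12
a[i]    1   27    1   26   25    4   27   24   22   20    8    5   25
L[i]    1    2    1    2    2    2    3    3    3    3    3    3    4

4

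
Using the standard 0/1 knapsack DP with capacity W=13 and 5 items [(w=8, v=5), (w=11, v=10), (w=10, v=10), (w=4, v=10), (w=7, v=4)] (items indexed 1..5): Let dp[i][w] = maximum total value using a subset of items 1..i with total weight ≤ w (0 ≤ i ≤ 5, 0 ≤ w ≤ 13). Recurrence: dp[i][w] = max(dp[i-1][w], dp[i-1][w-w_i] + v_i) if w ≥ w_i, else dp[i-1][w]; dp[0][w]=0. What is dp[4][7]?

i\w   0   1   2   3   4   5   6   7   8   9  10  11  12  13
  0   0   0   0   0   0   0   0   0   0   0   0   0   0   0
  1   0   0   0   0   0   0   0   0   5   5   5   5   5   5
  2   0   0   0   0   0   0   0   0   5   5   5  10  10  10
  3   0   0   0   0   0   0   0   0   5   5  10  10  10  10
  4   0   0   0   0  10  10  10  10  10  10  10  10  15  15
  5   0   0   0   0  10  10  10  10  10  10  10  14  15  15

10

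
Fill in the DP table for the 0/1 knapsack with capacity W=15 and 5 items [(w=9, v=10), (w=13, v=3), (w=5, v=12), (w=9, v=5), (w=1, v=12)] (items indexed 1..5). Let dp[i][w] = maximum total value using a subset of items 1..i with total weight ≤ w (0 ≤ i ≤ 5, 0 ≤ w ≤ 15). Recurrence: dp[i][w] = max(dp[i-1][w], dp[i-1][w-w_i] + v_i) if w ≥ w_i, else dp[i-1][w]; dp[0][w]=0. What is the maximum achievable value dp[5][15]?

i\w   0   1   2   3   4   5   6   7   8   9  10  11  12  13  14  15
  0   0   0   0   0   0   0   0   0   0   0   0   0   0   0   0   0
  1   0   0   0   0   0   0   0   0   0  10  10  10  10  10  10  10
  2   0   0   0   0   0   0   0   0   0  10  10  10  10  10  10  10
  3   0   0   0   0   0  12  12  12  12  12  12  12  12  12  22  22
  4   0   0   0   0   0  12  12  12  12  12  12  12  12  12  22  22
  5   0  12  12  12  12  12  24  24  24  24  24  24  24  24  24  34

34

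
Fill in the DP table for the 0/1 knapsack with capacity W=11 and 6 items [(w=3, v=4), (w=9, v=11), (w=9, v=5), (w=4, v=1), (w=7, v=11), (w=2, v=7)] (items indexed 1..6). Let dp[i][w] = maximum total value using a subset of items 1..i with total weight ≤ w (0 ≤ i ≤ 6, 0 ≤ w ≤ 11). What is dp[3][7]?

4

i\w   0   1   2   3   4   5   6   7   8   9  10  11
  0   0   0   0   0   0   0   0   0   0   0   0   0
  1   0   0   0   4   4   4   4   4   4   4   4   4
  2   0   0   0   4   4   4   4   4   4  11  11  11
  3   0   0   0   4   4   4   4   4   4  11  11  11
  4   0   0   0   4   4   4   4   5   5  11  11  11
  5   0   0   0   4   4   4   4  11  11  11  15  15
  6   0   0   7   7   7  11  11  11  11  18  18  18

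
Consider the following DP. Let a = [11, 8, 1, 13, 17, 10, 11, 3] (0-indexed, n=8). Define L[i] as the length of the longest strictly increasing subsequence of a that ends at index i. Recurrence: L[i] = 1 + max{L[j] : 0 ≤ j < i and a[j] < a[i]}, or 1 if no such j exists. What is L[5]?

   i    0    1    2    3    4    5    6    7
a[i]   11    8    1   13   17   10   11    3
L[i]    1    1    1    2    3    2    3    2

2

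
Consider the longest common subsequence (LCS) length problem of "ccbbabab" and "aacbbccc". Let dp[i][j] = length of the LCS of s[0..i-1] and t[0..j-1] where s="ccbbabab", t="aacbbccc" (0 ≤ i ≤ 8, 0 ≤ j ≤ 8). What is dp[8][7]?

3

   ''  a  a  c  b  b  c  c  c
''  0  0  0  0  0  0  0  0  0
 c  0  0  0  1  1  1  1  1  1
 c  0  0  0  1  1  1  2  2  2
 b  0  0  0  1  2  2  2  2  2
 b  0  0  0  1  2  3  3  3  3
 a  0  1  1  1  2  3  3  3  3
 b  0  1  1  1  2  3  3  3  3
 a  0  1  2  2  2  3  3  3  3
 b  0  1  2  2  3  3  3  3  3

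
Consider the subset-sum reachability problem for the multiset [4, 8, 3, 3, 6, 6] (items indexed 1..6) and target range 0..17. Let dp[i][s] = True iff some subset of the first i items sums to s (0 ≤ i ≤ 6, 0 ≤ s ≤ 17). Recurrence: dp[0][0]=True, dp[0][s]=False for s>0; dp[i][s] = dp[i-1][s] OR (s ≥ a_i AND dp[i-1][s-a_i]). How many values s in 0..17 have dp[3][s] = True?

8

i\s   0   1   2   3   4   5   6   7   8   9  10  11  12  13  14  15  16  17
  0   T   F   F   F   F   F   F   F   F   F   F   F   F   F   F   F   F   F
  1   T   F   F   F   T   F   F   F   F   F   F   F   F   F   F   F   F   F
  2   T   F   F   F   T   F   F   F   T   F   F   F   T   F   F   F   F   F
  3   T   F   F   T   T   F   F   T   T   F   F   T   T   F   F   T   F   F
  4   T   F   F   T   T   F   T   T   T   F   T   T   T   F   T   T   F   F
  5   T   F   F   T   T   F   T   T   T   T   T   T   T   T   T   T   T   T
  6   T   F   F   T   T   F   T   T   T   T   T   T   T   T   T   T   T   T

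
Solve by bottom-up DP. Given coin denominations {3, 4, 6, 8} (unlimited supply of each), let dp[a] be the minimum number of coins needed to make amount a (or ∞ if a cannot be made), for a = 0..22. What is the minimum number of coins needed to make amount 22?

 a  0  1  2  3  4  5  6  7  8  9 10 11 12 13 14 15 16 17 18 19 20 21 22
dp  0  -  -  1  1  -  1  2  1  2  2  2  2  3  2  3  2  3  3  3  3  4  3
(- denotes ∞ / unreachable)

3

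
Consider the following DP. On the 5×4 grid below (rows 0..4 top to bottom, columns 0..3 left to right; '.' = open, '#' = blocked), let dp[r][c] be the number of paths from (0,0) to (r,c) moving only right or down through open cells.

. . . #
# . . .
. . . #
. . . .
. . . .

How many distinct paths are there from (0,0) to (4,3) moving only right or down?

r\c   0   1   2   3
  0   1   1   1   0
  1   0   1   2   2
  2   0   1   3   0
  3   0   1   4   4
  4   0   1   5   9

9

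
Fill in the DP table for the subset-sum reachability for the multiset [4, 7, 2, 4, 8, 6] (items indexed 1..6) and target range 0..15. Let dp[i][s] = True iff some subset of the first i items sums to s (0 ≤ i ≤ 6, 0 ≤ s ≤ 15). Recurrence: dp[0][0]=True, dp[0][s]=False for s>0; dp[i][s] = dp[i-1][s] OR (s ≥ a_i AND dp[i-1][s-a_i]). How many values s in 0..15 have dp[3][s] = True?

8

i\s   0   1   2   3   4   5   6   7   8   9  10  11  12  13  14  15
  0   T   F   F   F   F   F   F   F   F   F   F   F   F   F   F   F
  1   T   F   F   F   T   F   F   F   F   F   F   F   F   F   F   F
  2   T   F   F   F   T   F   F   T   F   F   F   T   F   F   F   F
  3   T   F   T   F   T   F   T   T   F   T   F   T   F   T   F   F
  4   T   F   T   F   T   F   T   T   T   T   T   T   F   T   F   T
  5   T   F   T   F   T   F   T   T   T   T   T   T   T   T   T   T
  6   T   F   T   F   T   F   T   T   T   T   T   T   T   T   T   T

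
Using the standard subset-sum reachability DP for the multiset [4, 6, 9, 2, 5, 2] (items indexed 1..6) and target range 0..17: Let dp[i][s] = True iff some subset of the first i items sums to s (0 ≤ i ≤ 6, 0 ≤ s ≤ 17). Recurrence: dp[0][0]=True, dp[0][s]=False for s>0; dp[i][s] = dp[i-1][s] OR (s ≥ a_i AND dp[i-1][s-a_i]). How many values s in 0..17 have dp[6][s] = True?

i\s   0   1   2   3   4   5   6   7   8   9  10  11  12  13  14  15  16  17
  0   T   F   F   F   F   F   F   F   F   F   F   F   F   F   F   F   F   F
  1   T   F   F   F   T   F   F   F   F   F   F   F   F   F   F   F   F   F
  2   T   F   F   F   T   F   T   F   F   F   T   F   F   F   F   F   F   F
  3   T   F   F   F   T   F   T   F   F   T   T   F   F   T   F   T   F   F
  4   T   F   T   F   T   F   T   F   T   T   T   T   T   T   F   T   F   T
  5   T   F   T   F   T   T   T   T   T   T   T   T   T   T   T   T   T   T
  6   T   F   T   F   T   T   T   T   T   T   T   T   T   T   T   T   T   T

16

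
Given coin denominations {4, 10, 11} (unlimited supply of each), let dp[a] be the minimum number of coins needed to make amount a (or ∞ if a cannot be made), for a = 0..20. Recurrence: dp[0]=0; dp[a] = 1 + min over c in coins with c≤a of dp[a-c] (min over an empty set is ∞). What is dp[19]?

 a  0  1  2  3  4  5  6  7  8  9 10 11 12 13 14 15 16 17 18 19 20
dp  0  -  -  -  1  -  -  -  2  -  1  1  3  -  2  2  4  -  3  3  2
(- denotes ∞ / unreachable)

3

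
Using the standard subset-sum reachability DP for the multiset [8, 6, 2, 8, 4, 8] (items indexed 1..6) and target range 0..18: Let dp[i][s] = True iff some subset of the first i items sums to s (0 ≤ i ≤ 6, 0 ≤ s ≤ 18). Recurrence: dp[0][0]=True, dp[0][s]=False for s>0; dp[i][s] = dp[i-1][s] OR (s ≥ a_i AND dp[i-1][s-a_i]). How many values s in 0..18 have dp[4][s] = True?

8

i\s   0   1   2   3   4   5   6   7   8   9  10  11  12  13  14  15  16  17  18
  0   T   F   F   F   F   F   F   F   F   F   F   F   F   F   F   F   F   F   F
  1   T   F   F   F   F   F   F   F   T   F   F   F   F   F   F   F   F   F   F
  2   T   F   F   F   F   F   T   F   T   F   F   F   F   F   T   F   F   F   F
  3   T   F   T   F   F   F   T   F   T   F   T   F   F   F   T   F   T   F   F
  4   T   F   T   F   F   F   T   F   T   F   T   F   F   F   T   F   T   F   T
  5   T   F   T   F   T   F   T   F   T   F   T   F   T   F   T   F   T   F   T
  6   T   F   T   F   T   F   T   F   T   F   T   F   T   F   T   F   T   F   T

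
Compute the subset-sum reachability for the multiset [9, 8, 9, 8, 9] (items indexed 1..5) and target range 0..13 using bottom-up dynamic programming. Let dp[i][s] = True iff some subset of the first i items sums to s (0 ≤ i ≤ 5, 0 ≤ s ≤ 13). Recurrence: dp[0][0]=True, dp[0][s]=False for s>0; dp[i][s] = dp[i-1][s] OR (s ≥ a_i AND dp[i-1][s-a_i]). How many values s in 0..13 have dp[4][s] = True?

3

i\s   0   1   2   3   4   5   6   7   8   9  10  11  12  13
  0   T   F   F   F   F   F   F   F   F   F   F   F   F   F
  1   T   F   F   F   F   F   F   F   F   T   F   F   F   F
  2   T   F   F   F   F   F   F   F   T   T   F   F   F   F
  3   T   F   F   F   F   F   F   F   T   T   F   F   F   F
  4   T   F   F   F   F   F   F   F   T   T   F   F   F   F
  5   T   F   F   F   F   F   F   F   T   T   F   F   F   F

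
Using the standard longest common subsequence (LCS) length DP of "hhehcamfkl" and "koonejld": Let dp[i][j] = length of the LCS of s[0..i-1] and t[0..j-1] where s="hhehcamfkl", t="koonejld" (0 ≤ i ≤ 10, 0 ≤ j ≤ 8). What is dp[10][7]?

   ''  k  o  o  n  e  j  l  d
''  0  0  0  0  0  0  0  0  0
 h  0  0  0  0  0  0  0  0  0
 h  0  0  0  0  0  0  0  0  0
 e  0  0  0  0  0  1  1  1  1
 h  0  0  0  0  0  1  1  1  1
 c  0  0  0  0  0  1  1  1  1
 a  0  0  0  0  0  1  1  1  1
 m  0  0  0  0  0  1  1  1  1
 f  0  0  0  0  0  1  1  1  1
 k  0  1  1  1  1  1  1  1  1
 l  0  1  1  1  1  1  1  2  2

2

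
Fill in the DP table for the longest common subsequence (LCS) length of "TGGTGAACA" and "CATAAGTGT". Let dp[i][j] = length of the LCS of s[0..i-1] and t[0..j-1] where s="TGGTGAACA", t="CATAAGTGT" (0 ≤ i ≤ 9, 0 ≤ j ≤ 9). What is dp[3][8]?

   ''  C  A  T  A  A  G  T  G  T
''  0  0  0  0  0  0  0  0  0  0
 T  0  0  0  1  1  1  1  1  1  1
 G  0  0  0  1  1  1  2  2  2  2
 G  0  0  0  1  1  1  2  2  3  3
 T  0  0  0  1  1  1  2  3  3  4
 G  0  0  0  1  1  1  2  3  4  4
 A  0  0  1  1  2  2  2  3  4  4
 A  0  0  1  1  2  3  3  3  4  4
 C  0  1  1  1  2  3  3  3  4  4
 A  0  1  2  2  2  3  3  3  4  4

3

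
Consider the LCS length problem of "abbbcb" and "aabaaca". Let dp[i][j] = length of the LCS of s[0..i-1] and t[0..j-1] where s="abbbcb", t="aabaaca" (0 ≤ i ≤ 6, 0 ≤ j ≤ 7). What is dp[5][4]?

   ''  a  a  b  a  a  c  a
''  0  0  0  0  0  0  0  0
 a  0  1  1  1  1  1  1  1
 b  0  1  1  2  2  2  2  2
 b  0  1  1  2  2  2  2  2
 b  0  1  1  2  2  2  2  2
 c  0  1  1  2  2  2  3  3
 b  0  1  1  2  2  2  3  3

2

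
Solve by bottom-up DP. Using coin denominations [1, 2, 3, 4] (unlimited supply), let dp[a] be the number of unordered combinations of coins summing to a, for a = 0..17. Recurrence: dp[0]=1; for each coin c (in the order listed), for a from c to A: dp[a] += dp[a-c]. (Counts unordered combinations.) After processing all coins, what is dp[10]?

23

after  coin     0     1     2     3     4     5     6     7     8     9    10    11    12    13    14    15    16    17
          1     1     1     1     1     1     1     1     1     1     1     1     1     1     1     1     1     1     1
          2     1     1     2     2     3     3     4     4     5     5     6     6     7     7     8     8     9     9
          3     1     1     2     3     4     5     7     8    10    12    14    16    19    21    24    27    30    33
          4     1     1     2     3     5     6     9    11    15    18    23    27    34    39    47    54    64    72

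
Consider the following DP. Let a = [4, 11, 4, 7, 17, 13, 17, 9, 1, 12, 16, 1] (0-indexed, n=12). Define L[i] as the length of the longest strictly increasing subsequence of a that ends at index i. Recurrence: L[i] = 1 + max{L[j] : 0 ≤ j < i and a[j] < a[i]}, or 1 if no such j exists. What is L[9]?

   i    0    1    2    3    4    5    6    7    8    9   10   11
a[i]    4   11    4    7   17   13   17    9    1   12   16    1
L[i]    1    2    1    2    3    3    4    3    1    4    5    1

4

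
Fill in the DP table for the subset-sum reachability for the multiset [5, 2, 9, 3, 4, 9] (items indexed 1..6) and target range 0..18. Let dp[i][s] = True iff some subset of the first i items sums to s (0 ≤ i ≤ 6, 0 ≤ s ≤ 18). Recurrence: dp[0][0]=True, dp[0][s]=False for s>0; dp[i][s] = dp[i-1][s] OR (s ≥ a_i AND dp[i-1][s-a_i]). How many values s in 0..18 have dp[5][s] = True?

18

i\s   0   1   2   3   4   5   6   7   8   9  10  11  12  13  14  15  16  17  18
  0   T   F   F   F   F   F   F   F   F   F   F   F   F   F   F   F   F   F   F
  1   T   F   F   F   F   T   F   F   F   F   F   F   F   F   F   F   F   F   F
  2   T   F   T   F   F   T   F   T   F   F   F   F   F   F   F   F   F   F   F
  3   T   F   T   F   F   T   F   T   F   T   F   T   F   F   T   F   T   F   F
  4   T   F   T   T   F   T   F   T   T   T   T   T   T   F   T   F   T   T   F
  5   T   F   T   T   T   T   T   T   T   T   T   T   T   T   T   T   T   T   T
  6   T   F   T   T   T   T   T   T   T   T   T   T   T   T   T   T   T   T   T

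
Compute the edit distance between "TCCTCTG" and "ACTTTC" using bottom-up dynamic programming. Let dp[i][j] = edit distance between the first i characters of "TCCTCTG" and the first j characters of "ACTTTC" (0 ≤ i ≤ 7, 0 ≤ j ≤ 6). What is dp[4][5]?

   ''  A  C  T  T  T  C
''  0  1  2  3  4  5  6
 T  1  1  2  2  3  4  5
 C  2  2  1  2  3  4  4
 C  3  3  2  2  3  4  4
 T  4  4  3  2  2  3  4
 C  5  5  4  3  3  3  3
 T  6  6  5  4  3  3  4
 G  7  7  6  5  4  4  4

3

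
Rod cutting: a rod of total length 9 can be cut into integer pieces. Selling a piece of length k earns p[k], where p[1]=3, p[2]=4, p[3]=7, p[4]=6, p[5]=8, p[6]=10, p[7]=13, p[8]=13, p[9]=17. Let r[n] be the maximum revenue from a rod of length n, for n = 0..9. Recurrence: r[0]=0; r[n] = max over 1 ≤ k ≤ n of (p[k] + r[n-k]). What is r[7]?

21

   n    0    1    2    3    4    5    6    7    8    9
r[n]    0    3    6    9   12   15   18   21   24   27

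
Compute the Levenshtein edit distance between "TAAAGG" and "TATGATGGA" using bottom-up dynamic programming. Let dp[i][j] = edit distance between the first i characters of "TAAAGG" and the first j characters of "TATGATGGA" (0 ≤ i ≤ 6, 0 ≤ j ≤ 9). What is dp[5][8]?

   ''  T  A  T  G  A  T  G  G  A
''  0  1  2  3  4  5  6  7  8  9
 T  1  0  1  2  3  4  5  6  7  8
 A  2  1  0  1  2  3  4  5  6  7
 A  3  2  1  1  2  2  3  4  5  6
 A  4  3  2  2  2  2  3  4  5  5
 G  5  4  3  3  2  3  3  3  4  5
 G  6  5  4  4  3  3  4  3  3  4

4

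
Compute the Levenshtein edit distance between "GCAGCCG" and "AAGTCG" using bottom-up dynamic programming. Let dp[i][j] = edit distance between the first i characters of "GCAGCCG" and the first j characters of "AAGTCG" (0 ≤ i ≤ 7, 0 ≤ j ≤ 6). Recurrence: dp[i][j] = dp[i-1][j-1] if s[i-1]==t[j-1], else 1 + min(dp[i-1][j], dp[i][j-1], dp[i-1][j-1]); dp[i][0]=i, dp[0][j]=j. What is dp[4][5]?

   ''  A  A  G  T  C  G
''  0  1  2  3  4  5  6
 G  1  1  2  2  3  4  5
 C  2  2  2  3  3  3  4
 A  3  2  2  3  4  4  4
 G  4  3  3  2  3  4  4
 C  5  4  4  3  3  3  4
 C  6  5  5  4  4  3  4
 G  7  6  6  5  5  4  3

4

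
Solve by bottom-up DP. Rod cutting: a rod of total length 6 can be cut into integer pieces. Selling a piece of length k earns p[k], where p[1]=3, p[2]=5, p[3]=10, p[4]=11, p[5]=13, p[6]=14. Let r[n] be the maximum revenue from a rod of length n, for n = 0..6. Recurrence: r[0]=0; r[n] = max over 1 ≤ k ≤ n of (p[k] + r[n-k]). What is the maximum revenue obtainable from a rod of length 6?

   n    0    1    2    3    4    5    6
r[n]    0    3    6   10   13   16   20

20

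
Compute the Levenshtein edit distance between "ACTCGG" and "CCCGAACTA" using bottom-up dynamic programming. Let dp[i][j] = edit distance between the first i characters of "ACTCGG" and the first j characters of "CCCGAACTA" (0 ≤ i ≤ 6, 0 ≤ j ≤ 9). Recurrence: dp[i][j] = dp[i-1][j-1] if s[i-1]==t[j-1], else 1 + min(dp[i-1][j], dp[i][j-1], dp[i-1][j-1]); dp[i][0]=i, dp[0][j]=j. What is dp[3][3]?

   ''  C  C  C  G  A  A  C  T  A
''  0  1  2  3  4  5  6  7  8  9
 A  1  1  2  3  4  4  5  6  7  8
 C  2  1  1  2  3  4  5  5  6  7
 T  3  2  2  2  3  4  5  6  5  6
 C  4  3  2  2  3  4  5  5  6  6
 G  5  4  3  3  2  3  4  5  6  7
 G  6  5  4  4  3  3  4  5  6  7

2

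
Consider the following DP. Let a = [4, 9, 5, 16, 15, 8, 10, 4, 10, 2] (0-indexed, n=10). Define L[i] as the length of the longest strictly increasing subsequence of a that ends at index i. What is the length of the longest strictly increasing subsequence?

4

   i    0    1    2    3    4    5    6    7    8    9
a[i]    4    9    5   16   15    8   10    4   10    2
L[i]    1    2    2    3    3    3    4    1    4    1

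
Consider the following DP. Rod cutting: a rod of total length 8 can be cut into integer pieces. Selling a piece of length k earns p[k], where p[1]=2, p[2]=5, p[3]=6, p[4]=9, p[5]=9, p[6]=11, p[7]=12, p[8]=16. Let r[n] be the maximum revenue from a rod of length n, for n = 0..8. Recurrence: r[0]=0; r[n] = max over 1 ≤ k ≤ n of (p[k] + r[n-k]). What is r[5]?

12

   n    0    1    2    3    4    5    6    7    8
r[n]    0    2    5    7   10   12   15   17   20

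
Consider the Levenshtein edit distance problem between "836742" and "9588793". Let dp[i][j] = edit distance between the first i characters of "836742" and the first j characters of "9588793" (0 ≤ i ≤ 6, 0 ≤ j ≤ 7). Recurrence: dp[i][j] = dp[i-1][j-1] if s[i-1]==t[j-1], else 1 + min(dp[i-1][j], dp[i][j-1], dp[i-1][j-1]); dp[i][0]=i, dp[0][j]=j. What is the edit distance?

   ''  9  5  8  8  7  9  3
''  0  1  2  3  4  5  6  7
 8  1  1  2  2  3  4  5  6
 3  2  2  2  3  3  4  5  5
 6  3  3  3  3  4  4  5  6
 7  4  4  4  4  4  4  5  6
 4  5  5  5  5  5  5  5  6
 2  6  6  6  6  6  6  6  6

6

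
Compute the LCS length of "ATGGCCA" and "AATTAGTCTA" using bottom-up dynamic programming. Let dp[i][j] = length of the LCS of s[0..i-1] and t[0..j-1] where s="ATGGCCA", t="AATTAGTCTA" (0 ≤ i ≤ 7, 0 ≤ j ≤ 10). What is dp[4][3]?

2

   ''  A  A  T  T  A  G  T  C  T  A
''  0  0  0  0  0  0  0  0  0  0  0
 A  0  1  1  1  1  1  1  1  1  1  1
 T  0  1  1  2  2  2  2  2  2  2  2
 G  0  1  1  2  2  2  3  3  3  3  3
 G  0  1  1  2  2  2  3  3  3  3  3
 C  0  1  1  2  2  2  3  3  4  4  4
 C  0  1  1  2  2  2  3  3  4  4  4
 A  0  1  2  2  2  3  3  3  4  4  5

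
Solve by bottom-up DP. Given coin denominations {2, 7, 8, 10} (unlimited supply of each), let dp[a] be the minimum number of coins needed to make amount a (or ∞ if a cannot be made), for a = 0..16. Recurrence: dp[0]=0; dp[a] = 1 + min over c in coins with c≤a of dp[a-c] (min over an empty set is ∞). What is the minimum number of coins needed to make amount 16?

 a  0  1  2  3  4  5  6  7  8  9 10 11 12 13 14 15 16
dp  0  -  1  -  2  -  3  1  1  2  1  3  2  4  2  2  2
(- denotes ∞ / unreachable)

2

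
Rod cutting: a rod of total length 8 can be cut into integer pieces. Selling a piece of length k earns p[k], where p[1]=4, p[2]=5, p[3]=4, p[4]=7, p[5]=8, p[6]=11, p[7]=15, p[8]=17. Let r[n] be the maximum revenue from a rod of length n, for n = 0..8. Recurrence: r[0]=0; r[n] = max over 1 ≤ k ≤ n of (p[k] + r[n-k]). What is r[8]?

   n    0    1    2    3    4    5    6    7    8
r[n]    0    4    8   12   16   20   24   28   32

32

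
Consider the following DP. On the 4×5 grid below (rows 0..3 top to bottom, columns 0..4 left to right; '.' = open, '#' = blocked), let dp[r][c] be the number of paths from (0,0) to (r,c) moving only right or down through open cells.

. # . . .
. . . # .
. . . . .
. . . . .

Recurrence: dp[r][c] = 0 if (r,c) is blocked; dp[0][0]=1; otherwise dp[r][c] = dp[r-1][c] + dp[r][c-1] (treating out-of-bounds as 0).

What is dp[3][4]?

12

r\c   0   1   2   3   4
  0   1   0   0   0   0
  1   1   1   1   0   0
  2   1   2   3   3   3
  3   1   3   6   9  12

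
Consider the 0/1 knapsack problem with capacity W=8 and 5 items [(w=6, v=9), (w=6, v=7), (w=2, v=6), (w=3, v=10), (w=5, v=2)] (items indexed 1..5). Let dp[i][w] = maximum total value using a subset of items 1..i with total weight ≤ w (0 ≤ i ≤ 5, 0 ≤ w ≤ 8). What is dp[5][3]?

10

i\w   0   1   2   3   4   5   6   7   8
  0   0   0   0   0   0   0   0   0   0
  1   0   0   0   0   0   0   9   9   9
  2   0   0   0   0   0   0   9   9   9
  3   0   0   6   6   6   6   9   9  15
  4   0   0   6  10  10  16  16  16  16
  5   0   0   6  10  10  16  16  16  16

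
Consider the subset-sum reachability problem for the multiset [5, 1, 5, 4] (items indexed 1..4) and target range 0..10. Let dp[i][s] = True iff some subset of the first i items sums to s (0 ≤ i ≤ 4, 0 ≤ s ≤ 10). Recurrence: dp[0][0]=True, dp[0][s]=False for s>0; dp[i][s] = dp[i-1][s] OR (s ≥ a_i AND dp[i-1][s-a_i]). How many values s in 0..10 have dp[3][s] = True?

5

i\s   0   1   2   3   4   5   6   7   8   9  10
  0   T   F   F   F   F   F   F   F   F   F   F
  1   T   F   F   F   F   T   F   F   F   F   F
  2   T   T   F   F   F   T   T   F   F   F   F
  3   T   T   F   F   F   T   T   F   F   F   T
  4   T   T   F   F   T   T   T   F   F   T   T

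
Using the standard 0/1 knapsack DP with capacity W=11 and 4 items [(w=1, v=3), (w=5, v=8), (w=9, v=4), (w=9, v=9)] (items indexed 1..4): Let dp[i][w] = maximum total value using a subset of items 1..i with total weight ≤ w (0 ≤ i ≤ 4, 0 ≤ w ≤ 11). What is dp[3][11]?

i\w   0   1   2   3   4   5   6   7   8   9  10  11
  0   0   0   0   0   0   0   0   0   0   0   0   0
  1   0   3   3   3   3   3   3   3   3   3   3   3
  2   0   3   3   3   3   8  11  11  11  11  11  11
  3   0   3   3   3   3   8  11  11  11  11  11  11
  4   0   3   3   3   3   8  11  11  11  11  12  12

11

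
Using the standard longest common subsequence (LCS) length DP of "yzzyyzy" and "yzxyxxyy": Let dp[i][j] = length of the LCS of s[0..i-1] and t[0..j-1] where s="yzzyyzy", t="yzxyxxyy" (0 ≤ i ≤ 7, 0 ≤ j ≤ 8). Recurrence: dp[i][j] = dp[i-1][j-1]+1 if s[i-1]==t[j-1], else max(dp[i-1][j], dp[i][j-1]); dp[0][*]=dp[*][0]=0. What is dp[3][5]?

   ''  y  z  x  y  x  x  y  y
''  0  0  0  0  0  0  0  0  0
 y  0  1  1  1  1  1  1  1  1
 z  0  1  2  2  2  2  2  2  2
 z  0  1  2  2  2  2  2  2  2
 y  0  1  2  2  3  3  3  3  3
 y  0  1  2  2  3  3  3  4  4
 z  0  1  2  2  3  3  3  4  4
 y  0  1  2  2  3  3  3  4  5

2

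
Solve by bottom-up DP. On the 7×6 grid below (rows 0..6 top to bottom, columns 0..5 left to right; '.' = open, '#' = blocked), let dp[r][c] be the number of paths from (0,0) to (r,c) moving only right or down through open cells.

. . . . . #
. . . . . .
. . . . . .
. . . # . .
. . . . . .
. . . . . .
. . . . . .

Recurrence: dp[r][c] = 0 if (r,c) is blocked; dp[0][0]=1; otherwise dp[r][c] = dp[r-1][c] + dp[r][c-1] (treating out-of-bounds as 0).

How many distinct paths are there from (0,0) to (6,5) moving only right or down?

r\c   0   1   2   3   4   5
  0   1   1   1   1   1   0
  1   1   2   3   4   5   5
  2   1   3   6  10  15  20
  3   1   4  10   0  15  35
  4   1   5  15  15  30  65
  5   1   6  21  36  66 131
  6   1   7  28  64 130 261

261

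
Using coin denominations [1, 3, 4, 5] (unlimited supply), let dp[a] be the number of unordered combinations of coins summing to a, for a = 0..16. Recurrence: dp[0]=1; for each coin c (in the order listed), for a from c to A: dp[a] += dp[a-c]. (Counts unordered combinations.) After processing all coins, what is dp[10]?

after  coin     0     1     2     3     4     5     6     7     8     9    10    11    12    13    14    15    16
          1     1     1     1     1     1     1     1     1     1     1     1     1     1     1     1     1     1
          3     1     1     1     2     2     2     3     3     3     4     4     4     5     5     5     6     6
          4     1     1     1     2     3     3     4     5     6     7     8     9    11    12    13    15    17
          5     1     1     1     2     3     4     5     6     8    10    12    14    17    20    23    27    31

12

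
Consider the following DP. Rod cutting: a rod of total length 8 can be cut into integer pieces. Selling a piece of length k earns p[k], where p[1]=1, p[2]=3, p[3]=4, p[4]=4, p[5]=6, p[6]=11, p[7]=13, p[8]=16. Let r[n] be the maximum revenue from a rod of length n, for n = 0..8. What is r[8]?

   n    0    1    2    3    4    5    6    7    8
r[n]    0    1    3    4    6    7   11   13   16

16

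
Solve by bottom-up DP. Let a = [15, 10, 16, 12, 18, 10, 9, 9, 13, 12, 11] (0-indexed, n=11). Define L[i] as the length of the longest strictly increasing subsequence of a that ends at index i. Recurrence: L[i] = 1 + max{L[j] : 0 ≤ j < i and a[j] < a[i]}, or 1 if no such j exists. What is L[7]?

1

   i    0    1    2    3    4    5    6    7    8    9   10
a[i]   15   10   16   12   18   10    9    9   13   12   11
L[i]    1    1    2    2    3    1    1    1    3    2    2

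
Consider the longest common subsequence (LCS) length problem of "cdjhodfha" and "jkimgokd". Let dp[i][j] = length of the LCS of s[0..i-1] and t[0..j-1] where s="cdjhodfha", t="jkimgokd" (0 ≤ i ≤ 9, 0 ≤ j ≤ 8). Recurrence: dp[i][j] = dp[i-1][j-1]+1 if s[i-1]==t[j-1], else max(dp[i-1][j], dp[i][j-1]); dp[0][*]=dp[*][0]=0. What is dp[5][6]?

   ''  j  k  i  m  g  o  k  d
''  0  0  0  0  0  0  0  0  0
 c  0  0  0  0  0  0  0  0  0
 d  0  0  0  0  0  0  0  0  1
 j  0  1  1  1  1  1  1  1  1
 h  0  1  1  1  1  1  1  1  1
 o  0  1  1  1  1  1  2  2  2
 d  0  1  1  1  1  1  2  2  3
 f  0  1  1  1  1  1  2  2  3
 h  0  1  1  1  1  1  2  2  3
 a  0  1  1  1  1  1  2  2  3

2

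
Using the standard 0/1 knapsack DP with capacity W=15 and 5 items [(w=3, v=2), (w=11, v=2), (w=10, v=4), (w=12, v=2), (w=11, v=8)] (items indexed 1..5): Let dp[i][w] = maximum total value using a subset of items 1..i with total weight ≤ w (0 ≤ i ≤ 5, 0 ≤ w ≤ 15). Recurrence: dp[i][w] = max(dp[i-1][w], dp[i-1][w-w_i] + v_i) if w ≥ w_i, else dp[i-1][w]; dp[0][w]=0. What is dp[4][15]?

6

i\w   0   1   2   3   4   5   6   7   8   9  10  11  12  13  14  15
  0   0   0   0   0   0   0   0   0   0   0   0   0   0   0   0   0
  1   0   0   0   2   2   2   2   2   2   2   2   2   2   2   2   2
  2   0   0   0   2   2   2   2   2   2   2   2   2   2   2   4   4
  3   0   0   0   2   2   2   2   2   2   2   4   4   4   6   6   6
  4   0   0   0   2   2   2   2   2   2   2   4   4   4   6   6   6
  5   0   0   0   2   2   2   2   2   2   2   4   8   8   8  10  10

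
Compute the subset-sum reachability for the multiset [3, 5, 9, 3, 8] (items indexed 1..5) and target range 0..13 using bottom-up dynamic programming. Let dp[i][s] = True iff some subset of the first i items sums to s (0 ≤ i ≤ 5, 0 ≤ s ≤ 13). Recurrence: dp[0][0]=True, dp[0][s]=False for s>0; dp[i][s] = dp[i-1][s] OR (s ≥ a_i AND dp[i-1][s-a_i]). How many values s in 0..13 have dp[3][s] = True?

i\s   0   1   2   3   4   5   6   7   8   9  10  11  12  13
  0   T   F   F   F   F   F   F   F   F   F   F   F   F   F
  1   T   F   F   T   F   F   F   F   F   F   F   F   F   F
  2   T   F   F   T   F   T   F   F   T   F   F   F   F   F
  3   T   F   F   T   F   T   F   F   T   T   F   F   T   F
  4   T   F   F   T   F   T   T   F   T   T   F   T   T   F
  5   T   F   F   T   F   T   T   F   T   T   F   T   T   T

6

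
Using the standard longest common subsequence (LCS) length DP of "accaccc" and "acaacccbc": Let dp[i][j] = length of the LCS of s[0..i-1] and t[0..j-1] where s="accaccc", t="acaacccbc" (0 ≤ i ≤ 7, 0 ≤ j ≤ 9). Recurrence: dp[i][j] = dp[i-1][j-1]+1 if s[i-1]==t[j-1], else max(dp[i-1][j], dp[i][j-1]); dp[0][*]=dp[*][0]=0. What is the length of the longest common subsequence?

6

   ''  a  c  a  a  c  c  c  b  c
''  0  0  0  0  0  0  0  0  0  0
 a  0  1  1  1  1  1  1  1  1  1
 c  0  1  2  2  2  2  2  2  2  2
 c  0  1  2  2  2  3  3  3  3  3
 a  0  1  2  3  3  3  3  3  3  3
 c  0  1  2  3  3  4  4  4  4  4
 c  0  1  2  3  3  4  5  5  5  5
 c  0  1  2  3  3  4  5  6  6  6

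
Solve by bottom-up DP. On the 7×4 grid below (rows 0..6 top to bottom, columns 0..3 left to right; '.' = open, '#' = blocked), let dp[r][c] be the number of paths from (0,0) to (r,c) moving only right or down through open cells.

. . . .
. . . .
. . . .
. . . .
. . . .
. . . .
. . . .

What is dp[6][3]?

84

r\c   0   1   2   3
  0   1   1   1   1
  1   1   2   3   4
  2   1   3   6  10
  3   1   4  10  20
  4   1   5  15  35
  5   1   6  21  56
  6   1   7  28  84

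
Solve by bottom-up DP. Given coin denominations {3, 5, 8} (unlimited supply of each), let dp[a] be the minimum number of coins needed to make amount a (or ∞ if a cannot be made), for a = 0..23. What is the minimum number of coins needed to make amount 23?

 a  0  1  2  3  4  5  6  7  8  9 10 11 12 13 14 15 16 17 18 19 20 21 22 23
dp  0  -  -  1  -  1  2  -  1  3  2  2  4  2  3  3  2  4  3  3  4  3  4  4
(- denotes ∞ / unreachable)

4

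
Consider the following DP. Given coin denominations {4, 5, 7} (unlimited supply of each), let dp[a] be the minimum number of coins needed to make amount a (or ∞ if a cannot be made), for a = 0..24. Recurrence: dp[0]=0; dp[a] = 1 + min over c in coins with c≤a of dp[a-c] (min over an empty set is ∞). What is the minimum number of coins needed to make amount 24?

 a  0  1  2  3  4  5  6  7  8  9 10 11 12 13 14 15 16 17 18 19 20 21 22 23 24
dp  0  -  -  -  1  1  -  1  2  2  2  2  2  3  2  3  3  3  3  3  4  3  4  4  4
(- denotes ∞ / unreachable)

4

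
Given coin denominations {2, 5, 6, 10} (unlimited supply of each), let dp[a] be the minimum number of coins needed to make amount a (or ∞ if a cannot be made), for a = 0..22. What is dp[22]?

3

 a  0  1  2  3  4  5  6  7  8  9 10 11 12 13 14 15 16 17 18 19 20 21 22
dp  0  -  1  -  2  1  1  2  2  3  1  2  2  3  3  2  2  3  3  4  2  3  3
(- denotes ∞ / unreachable)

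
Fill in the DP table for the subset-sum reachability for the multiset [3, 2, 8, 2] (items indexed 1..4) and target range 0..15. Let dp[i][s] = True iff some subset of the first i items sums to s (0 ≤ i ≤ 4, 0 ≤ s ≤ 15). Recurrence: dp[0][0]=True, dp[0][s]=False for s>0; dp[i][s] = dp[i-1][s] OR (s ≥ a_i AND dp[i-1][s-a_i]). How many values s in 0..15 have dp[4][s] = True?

i\s   0   1   2   3   4   5   6   7   8   9  10  11  12  13  14  15
  0   T   F   F   F   F   F   F   F   F   F   F   F   F   F   F   F
  1   T   F   F   T   F   F   F   F   F   F   F   F   F   F   F   F
  2   T   F   T   T   F   T   F   F   F   F   F   F   F   F   F   F
  3   T   F   T   T   F   T   F   F   T   F   T   T   F   T   F   F
  4   T   F   T   T   T   T   F   T   T   F   T   T   T   T   F   T

12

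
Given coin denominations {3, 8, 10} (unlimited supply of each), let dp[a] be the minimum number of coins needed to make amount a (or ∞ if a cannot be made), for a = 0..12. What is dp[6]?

 a  0  1  2  3  4  5  6  7  8  9 10 11 12
dp  0  -  -  1  -  -  2  -  1  3  1  2  4
(- denotes ∞ / unreachable)

2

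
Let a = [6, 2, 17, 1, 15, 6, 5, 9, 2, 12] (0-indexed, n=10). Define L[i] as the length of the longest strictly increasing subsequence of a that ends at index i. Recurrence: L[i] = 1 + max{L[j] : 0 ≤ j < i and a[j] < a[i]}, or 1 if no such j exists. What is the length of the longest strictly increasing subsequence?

4

   i    0    1    2    3    4    5    6    7    8    9
a[i]    6    2   17    1   15    6    5    9    2   12
L[i]    1    1    2    1    2    2    2    3    2    4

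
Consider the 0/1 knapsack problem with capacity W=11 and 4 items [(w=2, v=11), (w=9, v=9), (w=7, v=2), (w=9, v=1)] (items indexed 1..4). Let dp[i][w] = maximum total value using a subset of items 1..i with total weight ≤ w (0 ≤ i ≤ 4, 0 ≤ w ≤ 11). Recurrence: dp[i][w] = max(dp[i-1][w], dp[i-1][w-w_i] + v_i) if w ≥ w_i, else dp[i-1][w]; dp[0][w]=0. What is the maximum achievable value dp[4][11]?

20

i\w   0   1   2   3   4   5   6   7   8   9  10  11
  0   0   0   0   0   0   0   0   0   0   0   0   0
  1   0   0  11  11  11  11  11  11  11  11  11  11
  2   0   0  11  11  11  11  11  11  11  11  11  20
  3   0   0  11  11  11  11  11  11  11  13  13  20
  4   0   0  11  11  11  11  11  11  11  13  13  20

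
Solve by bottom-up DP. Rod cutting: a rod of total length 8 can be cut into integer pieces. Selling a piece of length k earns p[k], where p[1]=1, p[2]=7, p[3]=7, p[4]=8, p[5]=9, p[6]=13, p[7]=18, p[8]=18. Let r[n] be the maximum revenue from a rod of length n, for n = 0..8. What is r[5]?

15

   n    0    1    2    3    4    5    6    7    8
r[n]    0    1    7    8   14   15   21   22   28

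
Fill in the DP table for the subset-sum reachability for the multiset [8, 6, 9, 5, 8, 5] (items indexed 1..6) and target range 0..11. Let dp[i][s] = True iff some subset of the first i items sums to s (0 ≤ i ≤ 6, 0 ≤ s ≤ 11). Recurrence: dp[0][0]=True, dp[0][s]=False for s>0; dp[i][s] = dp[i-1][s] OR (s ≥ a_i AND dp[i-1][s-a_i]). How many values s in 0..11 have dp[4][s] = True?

i\s   0   1   2   3   4   5   6   7   8   9  10  11
  0   T   F   F   F   F   F   F   F   F   F   F   F
  1   T   F   F   F   F   F   F   F   T   F   F   F
  2   T   F   F   F   F   F   T   F   T   F   F   F
  3   T   F   F   F   F   F   T   F   T   T   F   F
  4   T   F   F   F   F   T   T   F   T   T   F   T
  5   T   F   F   F   F   T   T   F   T   T   F   T
  6   T   F   F   F   F   T   T   F   T   T   T   T

6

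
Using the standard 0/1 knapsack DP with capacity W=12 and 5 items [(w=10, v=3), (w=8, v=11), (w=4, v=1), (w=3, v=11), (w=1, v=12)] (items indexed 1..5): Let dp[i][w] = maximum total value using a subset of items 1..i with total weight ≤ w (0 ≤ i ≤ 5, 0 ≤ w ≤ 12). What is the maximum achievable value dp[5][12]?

34

i\w   0   1   2   3   4   5   6   7   8   9  10  11  12
  0   0   0   0   0   0   0   0   0   0   0   0   0   0
  1   0   0   0   0   0   0   0   0   0   0   3   3   3
  2   0   0   0   0   0   0   0   0  11  11  11  11  11
  3   0   0   0   0   1   1   1   1  11  11  11  11  12
  4   0   0   0  11  11  11  11  12  12  12  12  22  22
  5   0  12  12  12  23  23  23  23  24  24  24  24  34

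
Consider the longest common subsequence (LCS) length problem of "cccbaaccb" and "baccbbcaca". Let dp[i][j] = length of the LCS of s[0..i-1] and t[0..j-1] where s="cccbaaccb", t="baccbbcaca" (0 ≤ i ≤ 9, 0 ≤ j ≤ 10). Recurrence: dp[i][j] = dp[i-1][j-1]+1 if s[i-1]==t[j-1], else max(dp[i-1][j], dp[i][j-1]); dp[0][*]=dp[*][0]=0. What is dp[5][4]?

   ''  b  a  c  c  b  b  c  a  c  a
''  0  0  0  0  0  0  0  0  0  0  0
 c  0  0  0  1  1  1  1  1  1  1  1
 c  0  0  0  1  2  2  2  2  2  2  2
 c  0  0  0  1  2  2  2  3  3  3  3
 b  0  1  1  1  2  3  3  3  3  3  3
 a  0  1  2  2  2  3  3  3  4  4  4
 a  0  1  2  2  2  3  3  3  4  4  5
 c  0  1  2  3  3  3  3  4  4  5  5
 c  0  1  2  3  4  4  4  4  4  5  5
 b  0  1  2  3  4  5  5  5  5  5  5

2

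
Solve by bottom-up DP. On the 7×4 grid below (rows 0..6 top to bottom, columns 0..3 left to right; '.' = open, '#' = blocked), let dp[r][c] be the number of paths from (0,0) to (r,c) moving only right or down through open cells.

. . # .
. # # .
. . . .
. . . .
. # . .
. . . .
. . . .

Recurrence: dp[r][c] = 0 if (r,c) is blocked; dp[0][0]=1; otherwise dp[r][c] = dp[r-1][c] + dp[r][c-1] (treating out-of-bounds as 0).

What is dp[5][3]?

11

r\c   0   1   2   3
  0   1   1   0   0
  1   1   0   0   0
  2   1   1   1   1
  3   1   2   3   4
  4   1   0   3   7
  5   1   1   4  11
  6   1   2   6  17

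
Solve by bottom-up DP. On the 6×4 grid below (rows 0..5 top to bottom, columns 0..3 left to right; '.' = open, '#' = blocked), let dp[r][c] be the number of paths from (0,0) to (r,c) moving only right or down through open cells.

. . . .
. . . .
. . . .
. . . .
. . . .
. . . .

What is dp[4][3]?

r\c   0   1   2   3
  0   1   1   1   1
  1   1   2   3   4
  2   1   3   6  10
  3   1   4  10  20
  4   1   5  15  35
  5   1   6  21  56

35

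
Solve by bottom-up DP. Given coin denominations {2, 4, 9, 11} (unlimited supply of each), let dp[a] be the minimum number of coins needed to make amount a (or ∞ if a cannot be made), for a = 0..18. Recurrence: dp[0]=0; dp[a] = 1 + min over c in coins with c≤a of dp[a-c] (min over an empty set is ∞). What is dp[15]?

2

 a  0  1  2  3  4  5  6  7  8  9 10 11 12 13 14 15 16 17 18
dp  0  -  1  -  1  -  2  -  2  1  3  1  3  2  4  2  4  3  2
(- denotes ∞ / unreachable)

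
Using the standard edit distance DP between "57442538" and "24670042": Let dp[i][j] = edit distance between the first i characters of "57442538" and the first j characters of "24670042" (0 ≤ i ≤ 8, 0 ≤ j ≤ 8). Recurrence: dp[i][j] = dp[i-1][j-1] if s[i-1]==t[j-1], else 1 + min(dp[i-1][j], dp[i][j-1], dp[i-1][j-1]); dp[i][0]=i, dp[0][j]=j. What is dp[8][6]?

7

   ''  2  4  6  7  0  0  4  2
''  0  1  2  3  4  5  6  7  8
 5  1  1  2  3  4  5  6  7  8
 7  2  2  2  3  3  4  5  6  7
 4  3  3  2  3  4  4  5  5  6
 4  4  4  3  3  4  5  5  5  6
 2  5  4  4  4  4  5  6  6  5
 5  6  5  5  5  5  5  6  7  6
 3  7  6  6  6  6  6  6  7  7
 8  8  7  7  7  7  7  7  7  8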